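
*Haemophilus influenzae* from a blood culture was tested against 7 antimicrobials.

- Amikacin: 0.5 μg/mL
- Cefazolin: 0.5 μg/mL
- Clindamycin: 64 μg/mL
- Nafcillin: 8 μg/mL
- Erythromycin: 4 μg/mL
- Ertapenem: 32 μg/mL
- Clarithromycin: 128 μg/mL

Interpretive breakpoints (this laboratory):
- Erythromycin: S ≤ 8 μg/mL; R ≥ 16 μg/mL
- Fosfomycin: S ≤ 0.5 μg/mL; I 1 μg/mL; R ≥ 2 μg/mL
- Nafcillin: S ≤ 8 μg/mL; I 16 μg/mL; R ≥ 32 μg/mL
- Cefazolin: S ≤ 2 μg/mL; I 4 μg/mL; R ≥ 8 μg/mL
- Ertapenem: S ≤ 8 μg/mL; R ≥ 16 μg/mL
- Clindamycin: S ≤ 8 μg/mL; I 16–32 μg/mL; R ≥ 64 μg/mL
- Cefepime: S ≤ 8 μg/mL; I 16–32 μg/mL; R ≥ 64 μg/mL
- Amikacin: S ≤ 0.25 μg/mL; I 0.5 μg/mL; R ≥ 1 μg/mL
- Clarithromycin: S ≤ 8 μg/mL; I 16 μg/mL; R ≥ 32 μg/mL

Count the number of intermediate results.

Amikacin (0.5 μg/mL) = 0.5 μg/mL → I
Cefazolin (0.5 μg/mL) ≤ 2 μg/mL ⇒ S
Clindamycin: 64 μg/mL is ≥ 64 μg/mL ⇒ resistant
Nafcillin 8 μg/mL: ≤ 8 μg/mL — S
Erythromycin (4 μg/mL) ≤ 8 μg/mL ⇒ Susceptible
Ertapenem: 32 μg/mL is ≥ 16 μg/mL ⇒ resistant
Clarithromycin: 128 μg/mL is ≥ 32 μg/mL — Resistant
Intermediate: 1

1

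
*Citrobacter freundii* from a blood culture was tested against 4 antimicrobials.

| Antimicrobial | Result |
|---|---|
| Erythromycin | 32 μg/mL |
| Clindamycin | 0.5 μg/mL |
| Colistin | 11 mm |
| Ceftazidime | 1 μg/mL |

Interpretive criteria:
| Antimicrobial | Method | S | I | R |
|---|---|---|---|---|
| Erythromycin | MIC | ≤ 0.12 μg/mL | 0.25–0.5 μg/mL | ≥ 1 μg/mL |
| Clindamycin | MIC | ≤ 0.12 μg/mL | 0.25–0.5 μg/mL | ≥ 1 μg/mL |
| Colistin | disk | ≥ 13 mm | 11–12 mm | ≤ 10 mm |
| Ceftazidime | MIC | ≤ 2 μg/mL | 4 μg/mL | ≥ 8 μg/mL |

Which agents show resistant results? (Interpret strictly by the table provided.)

erythromycin

Erythromycin (32 μg/mL) ≥ 1 μg/mL ⇒ resistant
Clindamycin (0.5 μg/mL) in 0.25–0.5 μg/mL ⇒ Intermediate
Colistin (11 mm) in 11–12 mm — Intermediate
Ceftazidime (1 μg/mL) ≤ 2 μg/mL → susceptible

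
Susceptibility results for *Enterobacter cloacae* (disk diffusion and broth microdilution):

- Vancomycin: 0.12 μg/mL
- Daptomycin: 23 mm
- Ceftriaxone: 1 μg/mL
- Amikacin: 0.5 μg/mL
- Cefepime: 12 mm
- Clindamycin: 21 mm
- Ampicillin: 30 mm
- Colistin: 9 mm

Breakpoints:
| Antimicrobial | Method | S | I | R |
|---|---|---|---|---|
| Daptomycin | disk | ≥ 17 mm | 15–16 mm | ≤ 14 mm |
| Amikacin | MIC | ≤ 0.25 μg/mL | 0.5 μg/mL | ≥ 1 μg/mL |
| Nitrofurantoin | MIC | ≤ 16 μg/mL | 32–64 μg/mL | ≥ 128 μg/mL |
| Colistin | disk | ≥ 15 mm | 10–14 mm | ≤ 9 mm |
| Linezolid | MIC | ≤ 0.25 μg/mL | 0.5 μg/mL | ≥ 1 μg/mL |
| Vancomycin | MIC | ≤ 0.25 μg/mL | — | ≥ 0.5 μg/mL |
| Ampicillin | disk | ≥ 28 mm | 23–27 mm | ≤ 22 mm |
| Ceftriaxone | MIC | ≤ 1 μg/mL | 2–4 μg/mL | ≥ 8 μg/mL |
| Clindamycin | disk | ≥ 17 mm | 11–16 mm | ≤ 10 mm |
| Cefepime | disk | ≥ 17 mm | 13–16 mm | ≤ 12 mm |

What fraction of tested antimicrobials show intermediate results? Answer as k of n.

Vancomycin (0.12 μg/mL) ≤ 0.25 μg/mL → Susceptible
Daptomycin (23 mm) ≥ 17 mm ⇒ Susceptible
Ceftriaxone 1 μg/mL: ≤ 1 μg/mL → S
Amikacin (0.5 μg/mL) = 0.5 μg/mL ⇒ intermediate
Cefepime: 12 mm is ≤ 12 mm → Resistant
Clindamycin: 21 mm is ≥ 17 mm — susceptible
Ampicillin (30 mm) ≥ 28 mm — susceptible
Colistin: 9 mm is ≤ 9 mm → resistant
Intermediate: 1/8

1 of 8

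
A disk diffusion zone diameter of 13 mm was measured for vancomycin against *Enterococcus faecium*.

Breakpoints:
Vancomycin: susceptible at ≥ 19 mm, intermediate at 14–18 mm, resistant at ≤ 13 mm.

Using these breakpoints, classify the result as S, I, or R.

Vancomycin (13 mm) ≤ 13 mm ⇒ resistant

Resistant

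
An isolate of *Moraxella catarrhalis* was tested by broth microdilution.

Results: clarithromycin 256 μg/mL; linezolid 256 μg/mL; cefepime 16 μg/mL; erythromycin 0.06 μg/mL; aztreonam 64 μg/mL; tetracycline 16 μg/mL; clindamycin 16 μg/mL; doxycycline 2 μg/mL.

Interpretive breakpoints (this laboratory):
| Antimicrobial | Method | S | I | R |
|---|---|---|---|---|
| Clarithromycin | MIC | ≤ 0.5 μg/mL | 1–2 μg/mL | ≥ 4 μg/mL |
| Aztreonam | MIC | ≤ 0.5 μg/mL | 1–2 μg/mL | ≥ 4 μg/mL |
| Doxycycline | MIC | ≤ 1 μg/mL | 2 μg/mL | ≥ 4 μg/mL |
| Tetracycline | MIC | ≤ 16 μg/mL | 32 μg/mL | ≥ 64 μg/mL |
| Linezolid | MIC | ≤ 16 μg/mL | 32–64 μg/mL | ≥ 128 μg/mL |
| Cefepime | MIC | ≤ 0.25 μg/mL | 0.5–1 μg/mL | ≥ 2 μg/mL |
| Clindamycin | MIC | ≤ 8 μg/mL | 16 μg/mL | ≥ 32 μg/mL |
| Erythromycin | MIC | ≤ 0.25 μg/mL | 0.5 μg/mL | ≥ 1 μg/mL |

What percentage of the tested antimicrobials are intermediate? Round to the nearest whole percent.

Clarithromycin 256 μg/mL: ≥ 4 μg/mL → resistant
Linezolid 256 μg/mL: ≥ 128 μg/mL — Resistant
Cefepime: 16 μg/mL is ≥ 2 μg/mL ⇒ resistant
Erythromycin: 0.06 μg/mL is ≤ 0.25 μg/mL → S
Aztreonam 64 μg/mL: ≥ 4 μg/mL ⇒ resistant
Tetracycline: 16 μg/mL is ≤ 16 μg/mL ⇒ susceptible
Clindamycin 16 μg/mL: = 16 μg/mL ⇒ I
Doxycycline (2 μg/mL) = 2 μg/mL → I
Intermediate: 2/8

25%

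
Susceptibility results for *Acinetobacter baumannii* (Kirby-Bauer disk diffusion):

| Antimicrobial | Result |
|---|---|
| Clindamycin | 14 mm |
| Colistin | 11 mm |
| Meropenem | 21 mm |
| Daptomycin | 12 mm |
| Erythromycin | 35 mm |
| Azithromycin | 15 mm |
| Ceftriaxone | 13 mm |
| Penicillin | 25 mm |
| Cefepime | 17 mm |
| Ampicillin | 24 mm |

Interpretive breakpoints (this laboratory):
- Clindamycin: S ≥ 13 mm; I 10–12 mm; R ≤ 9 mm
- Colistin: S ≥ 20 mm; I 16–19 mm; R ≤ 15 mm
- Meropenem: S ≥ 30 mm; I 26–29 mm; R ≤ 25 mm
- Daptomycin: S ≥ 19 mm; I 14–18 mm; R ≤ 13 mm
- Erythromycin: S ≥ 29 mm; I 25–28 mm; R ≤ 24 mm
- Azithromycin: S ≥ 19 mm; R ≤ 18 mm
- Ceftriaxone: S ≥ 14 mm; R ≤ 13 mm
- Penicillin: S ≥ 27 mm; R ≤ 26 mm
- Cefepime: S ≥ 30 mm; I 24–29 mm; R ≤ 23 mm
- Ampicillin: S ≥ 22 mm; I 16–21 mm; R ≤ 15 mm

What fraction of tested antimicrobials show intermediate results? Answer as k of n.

0 of 10

Clindamycin: 14 mm is ≥ 13 mm — Susceptible
Colistin (11 mm) ≤ 15 mm — resistant
Meropenem 21 mm: ≤ 25 mm ⇒ resistant
Daptomycin: 12 mm is ≤ 13 mm → resistant
Erythromycin 35 mm: ≥ 29 mm ⇒ S
Azithromycin (15 mm) ≤ 18 mm ⇒ Resistant
Ceftriaxone (13 mm) ≤ 13 mm — Resistant
Penicillin 25 mm: ≤ 26 mm — resistant
Cefepime (17 mm) ≤ 23 mm → R
Ampicillin (24 mm) ≥ 22 mm ⇒ Susceptible
Intermediate: 0/10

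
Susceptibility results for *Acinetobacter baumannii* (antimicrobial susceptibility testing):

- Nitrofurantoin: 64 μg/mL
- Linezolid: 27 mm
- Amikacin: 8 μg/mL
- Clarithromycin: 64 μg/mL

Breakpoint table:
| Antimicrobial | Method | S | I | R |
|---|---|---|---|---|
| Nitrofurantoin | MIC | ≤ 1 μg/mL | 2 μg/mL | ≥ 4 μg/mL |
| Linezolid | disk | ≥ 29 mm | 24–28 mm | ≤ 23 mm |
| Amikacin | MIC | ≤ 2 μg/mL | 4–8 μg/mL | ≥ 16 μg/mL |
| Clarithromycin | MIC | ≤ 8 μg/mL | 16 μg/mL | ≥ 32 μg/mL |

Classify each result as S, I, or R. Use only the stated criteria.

Nitrofurantoin 64 μg/mL: ≥ 4 μg/mL ⇒ Resistant
Linezolid: 27 mm is in 24–28 mm → intermediate
Amikacin (8 μg/mL) in 4–8 μg/mL — I
Clarithromycin 64 μg/mL: ≥ 32 μg/mL ⇒ R

R, I, I, R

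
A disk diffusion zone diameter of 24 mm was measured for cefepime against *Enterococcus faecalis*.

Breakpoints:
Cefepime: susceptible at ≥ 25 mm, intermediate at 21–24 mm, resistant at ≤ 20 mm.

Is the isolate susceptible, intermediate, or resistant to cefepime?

Cefepime: 24 mm is in 21–24 mm — Intermediate

I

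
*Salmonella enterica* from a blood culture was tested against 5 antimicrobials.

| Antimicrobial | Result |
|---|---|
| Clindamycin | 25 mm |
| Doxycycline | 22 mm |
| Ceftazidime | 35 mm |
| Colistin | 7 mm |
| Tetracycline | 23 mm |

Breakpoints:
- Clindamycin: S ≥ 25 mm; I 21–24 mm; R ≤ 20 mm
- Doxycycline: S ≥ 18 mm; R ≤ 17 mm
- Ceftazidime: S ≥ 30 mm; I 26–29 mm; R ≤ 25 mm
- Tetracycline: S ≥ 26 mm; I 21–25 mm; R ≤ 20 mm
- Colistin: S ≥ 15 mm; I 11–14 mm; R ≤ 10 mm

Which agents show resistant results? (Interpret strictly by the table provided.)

Clindamycin (25 mm) ≥ 25 mm ⇒ S
Doxycycline (22 mm) ≥ 18 mm ⇒ Susceptible
Ceftazidime 35 mm: ≥ 30 mm — susceptible
Colistin (7 mm) ≤ 10 mm — Resistant
Tetracycline (23 mm) in 21–25 mm — Intermediate

colistin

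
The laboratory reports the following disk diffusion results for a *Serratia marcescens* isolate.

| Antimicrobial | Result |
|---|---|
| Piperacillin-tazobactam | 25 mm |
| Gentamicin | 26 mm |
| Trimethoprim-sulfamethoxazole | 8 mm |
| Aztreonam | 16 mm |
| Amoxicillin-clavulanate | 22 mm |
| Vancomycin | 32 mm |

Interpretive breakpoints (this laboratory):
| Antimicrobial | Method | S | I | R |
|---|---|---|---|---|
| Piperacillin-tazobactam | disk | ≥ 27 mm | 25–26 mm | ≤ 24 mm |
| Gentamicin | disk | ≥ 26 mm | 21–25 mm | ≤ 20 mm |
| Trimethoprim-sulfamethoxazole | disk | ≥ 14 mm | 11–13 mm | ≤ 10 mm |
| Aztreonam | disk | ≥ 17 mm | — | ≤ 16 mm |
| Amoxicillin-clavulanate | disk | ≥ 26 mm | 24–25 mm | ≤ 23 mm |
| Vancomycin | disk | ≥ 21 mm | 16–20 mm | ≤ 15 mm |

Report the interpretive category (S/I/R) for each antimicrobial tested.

Piperacillin-tazobactam (25 mm) in 25–26 mm ⇒ Intermediate
Gentamicin: 26 mm is ≥ 26 mm — Susceptible
Trimethoprim-sulfamethoxazole: 8 mm is ≤ 10 mm → resistant
Aztreonam (16 mm) ≤ 16 mm → Resistant
Amoxicillin-clavulanate: 22 mm is ≤ 23 mm — Resistant
Vancomycin (32 mm) ≥ 21 mm — susceptible

I, S, R, R, R, S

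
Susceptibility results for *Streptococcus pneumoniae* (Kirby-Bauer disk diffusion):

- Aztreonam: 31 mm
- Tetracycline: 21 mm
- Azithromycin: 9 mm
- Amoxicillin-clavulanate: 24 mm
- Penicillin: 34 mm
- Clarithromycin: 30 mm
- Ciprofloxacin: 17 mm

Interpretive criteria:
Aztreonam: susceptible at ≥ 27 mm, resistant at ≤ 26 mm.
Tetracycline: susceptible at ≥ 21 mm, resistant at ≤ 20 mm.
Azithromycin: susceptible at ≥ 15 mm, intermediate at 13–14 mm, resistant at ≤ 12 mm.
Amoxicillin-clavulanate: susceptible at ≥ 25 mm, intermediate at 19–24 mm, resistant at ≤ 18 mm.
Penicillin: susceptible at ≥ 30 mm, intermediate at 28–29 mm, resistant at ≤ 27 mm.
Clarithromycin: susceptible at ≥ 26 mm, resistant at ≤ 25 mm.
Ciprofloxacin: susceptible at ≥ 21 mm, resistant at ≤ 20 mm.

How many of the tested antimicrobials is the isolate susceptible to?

Aztreonam: 31 mm is ≥ 27 mm — Susceptible
Tetracycline 21 mm: ≥ 21 mm → susceptible
Azithromycin 9 mm: ≤ 12 mm — resistant
Amoxicillin-clavulanate 24 mm: in 19–24 mm → Intermediate
Penicillin 34 mm: ≥ 30 mm ⇒ S
Clarithromycin 30 mm: ≥ 26 mm — susceptible
Ciprofloxacin 17 mm: ≤ 20 mm — R
Susceptible: 4

4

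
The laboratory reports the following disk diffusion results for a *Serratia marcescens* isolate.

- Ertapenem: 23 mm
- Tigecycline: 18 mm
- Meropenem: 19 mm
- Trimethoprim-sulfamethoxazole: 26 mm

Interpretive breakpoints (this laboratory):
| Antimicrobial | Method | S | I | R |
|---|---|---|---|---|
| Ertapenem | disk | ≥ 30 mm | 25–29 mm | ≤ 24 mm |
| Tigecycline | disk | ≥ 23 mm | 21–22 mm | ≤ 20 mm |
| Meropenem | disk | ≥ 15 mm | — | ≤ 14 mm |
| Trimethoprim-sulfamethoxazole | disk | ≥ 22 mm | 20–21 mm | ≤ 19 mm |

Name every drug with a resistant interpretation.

Ertapenem: 23 mm is ≤ 24 mm — R
Tigecycline 18 mm: ≤ 20 mm → R
Meropenem: 19 mm is ≥ 15 mm → Susceptible
Trimethoprim-sulfamethoxazole 26 mm: ≥ 22 mm ⇒ S

ertapenem, tigecycline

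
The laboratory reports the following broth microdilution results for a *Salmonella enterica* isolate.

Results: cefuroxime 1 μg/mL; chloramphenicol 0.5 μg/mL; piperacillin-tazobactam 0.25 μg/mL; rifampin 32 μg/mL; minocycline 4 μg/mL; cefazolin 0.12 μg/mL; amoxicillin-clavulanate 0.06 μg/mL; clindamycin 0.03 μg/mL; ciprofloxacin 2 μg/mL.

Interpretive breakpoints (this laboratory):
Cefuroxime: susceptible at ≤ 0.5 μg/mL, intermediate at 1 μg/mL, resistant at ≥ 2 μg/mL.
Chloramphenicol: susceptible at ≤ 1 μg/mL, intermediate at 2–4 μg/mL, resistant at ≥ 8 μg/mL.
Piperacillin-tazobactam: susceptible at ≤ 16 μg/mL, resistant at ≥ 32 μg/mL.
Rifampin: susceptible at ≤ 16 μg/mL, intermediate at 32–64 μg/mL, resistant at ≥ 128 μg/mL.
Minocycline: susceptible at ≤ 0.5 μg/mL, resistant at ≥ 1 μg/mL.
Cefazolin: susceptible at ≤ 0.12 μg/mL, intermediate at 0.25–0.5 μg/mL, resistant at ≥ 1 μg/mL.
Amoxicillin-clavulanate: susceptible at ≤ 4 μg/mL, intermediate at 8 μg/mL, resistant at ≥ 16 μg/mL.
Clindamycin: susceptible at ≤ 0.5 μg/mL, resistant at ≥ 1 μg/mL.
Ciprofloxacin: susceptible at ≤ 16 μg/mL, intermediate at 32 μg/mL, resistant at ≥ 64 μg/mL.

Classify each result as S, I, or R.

Cefuroxime (1 μg/mL) = 1 μg/mL — intermediate
Chloramphenicol 0.5 μg/mL: ≤ 1 μg/mL → S
Piperacillin-tazobactam (0.25 μg/mL) ≤ 16 μg/mL — Susceptible
Rifampin (32 μg/mL) in 32–64 μg/mL → Intermediate
Minocycline (4 μg/mL) ≥ 1 μg/mL → R
Cefazolin (0.12 μg/mL) ≤ 0.12 μg/mL → susceptible
Amoxicillin-clavulanate: 0.06 μg/mL is ≤ 4 μg/mL ⇒ susceptible
Clindamycin 0.03 μg/mL: ≤ 0.5 μg/mL ⇒ Susceptible
Ciprofloxacin (2 μg/mL) ≤ 16 μg/mL → S

I, S, S, I, R, S, S, S, S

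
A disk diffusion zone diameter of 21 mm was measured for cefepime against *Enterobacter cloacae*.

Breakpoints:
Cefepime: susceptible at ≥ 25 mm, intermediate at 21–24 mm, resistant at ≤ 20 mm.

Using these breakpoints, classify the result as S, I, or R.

Intermediate

Cefepime: 21 mm is in 21–24 mm — Intermediate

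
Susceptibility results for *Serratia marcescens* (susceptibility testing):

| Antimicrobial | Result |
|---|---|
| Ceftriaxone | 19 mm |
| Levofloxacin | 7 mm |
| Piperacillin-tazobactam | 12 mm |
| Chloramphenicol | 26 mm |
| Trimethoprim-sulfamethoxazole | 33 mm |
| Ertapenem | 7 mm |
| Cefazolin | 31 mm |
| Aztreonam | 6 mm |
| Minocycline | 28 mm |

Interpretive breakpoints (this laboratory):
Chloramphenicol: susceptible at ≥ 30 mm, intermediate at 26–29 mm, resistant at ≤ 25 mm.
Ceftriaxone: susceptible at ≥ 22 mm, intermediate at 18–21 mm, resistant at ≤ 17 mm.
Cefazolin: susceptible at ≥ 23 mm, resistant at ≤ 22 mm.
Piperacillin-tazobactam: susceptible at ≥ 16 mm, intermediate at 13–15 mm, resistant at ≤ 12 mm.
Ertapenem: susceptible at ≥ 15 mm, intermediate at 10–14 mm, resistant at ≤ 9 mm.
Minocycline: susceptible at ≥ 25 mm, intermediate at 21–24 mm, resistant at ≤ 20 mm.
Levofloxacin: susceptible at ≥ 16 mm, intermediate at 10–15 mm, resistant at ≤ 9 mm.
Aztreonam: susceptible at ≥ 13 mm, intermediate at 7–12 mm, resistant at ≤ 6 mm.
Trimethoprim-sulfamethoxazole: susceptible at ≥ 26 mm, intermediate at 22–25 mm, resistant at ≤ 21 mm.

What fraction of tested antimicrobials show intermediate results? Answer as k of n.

2 of 9

Ceftriaxone: 19 mm is in 18–21 mm ⇒ I
Levofloxacin: 7 mm is ≤ 9 mm — resistant
Piperacillin-tazobactam: 12 mm is ≤ 12 mm → Resistant
Chloramphenicol: 26 mm is in 26–29 mm ⇒ Intermediate
Trimethoprim-sulfamethoxazole: 33 mm is ≥ 26 mm — susceptible
Ertapenem 7 mm: ≤ 9 mm — resistant
Cefazolin 31 mm: ≥ 23 mm ⇒ S
Aztreonam (6 mm) ≤ 6 mm — R
Minocycline 28 mm: ≥ 25 mm → susceptible
Intermediate: 2/9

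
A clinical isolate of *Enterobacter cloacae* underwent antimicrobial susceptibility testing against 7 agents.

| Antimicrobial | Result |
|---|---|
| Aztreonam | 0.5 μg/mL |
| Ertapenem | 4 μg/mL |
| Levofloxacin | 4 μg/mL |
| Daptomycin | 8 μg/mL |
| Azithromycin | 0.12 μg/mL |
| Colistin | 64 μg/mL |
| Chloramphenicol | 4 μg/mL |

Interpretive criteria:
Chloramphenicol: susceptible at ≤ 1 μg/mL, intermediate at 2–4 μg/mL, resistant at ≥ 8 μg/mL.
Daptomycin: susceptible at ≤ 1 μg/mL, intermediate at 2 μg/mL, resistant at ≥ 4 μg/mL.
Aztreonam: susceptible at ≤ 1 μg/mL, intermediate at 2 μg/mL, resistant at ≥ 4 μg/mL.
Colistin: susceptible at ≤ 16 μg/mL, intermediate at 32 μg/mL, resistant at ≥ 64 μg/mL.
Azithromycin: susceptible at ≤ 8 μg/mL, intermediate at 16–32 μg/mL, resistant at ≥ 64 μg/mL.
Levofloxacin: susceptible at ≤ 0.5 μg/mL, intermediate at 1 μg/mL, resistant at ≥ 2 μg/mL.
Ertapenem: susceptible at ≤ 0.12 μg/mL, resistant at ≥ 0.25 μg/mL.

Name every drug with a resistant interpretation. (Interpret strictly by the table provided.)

ertapenem, levofloxacin, daptomycin, colistin

Aztreonam 0.5 μg/mL: ≤ 1 μg/mL → susceptible
Ertapenem (4 μg/mL) ≥ 0.25 μg/mL ⇒ R
Levofloxacin (4 μg/mL) ≥ 2 μg/mL → resistant
Daptomycin: 8 μg/mL is ≥ 4 μg/mL → Resistant
Azithromycin 0.12 μg/mL: ≤ 8 μg/mL → S
Colistin (64 μg/mL) ≥ 64 μg/mL — Resistant
Chloramphenicol (4 μg/mL) in 2–4 μg/mL — intermediate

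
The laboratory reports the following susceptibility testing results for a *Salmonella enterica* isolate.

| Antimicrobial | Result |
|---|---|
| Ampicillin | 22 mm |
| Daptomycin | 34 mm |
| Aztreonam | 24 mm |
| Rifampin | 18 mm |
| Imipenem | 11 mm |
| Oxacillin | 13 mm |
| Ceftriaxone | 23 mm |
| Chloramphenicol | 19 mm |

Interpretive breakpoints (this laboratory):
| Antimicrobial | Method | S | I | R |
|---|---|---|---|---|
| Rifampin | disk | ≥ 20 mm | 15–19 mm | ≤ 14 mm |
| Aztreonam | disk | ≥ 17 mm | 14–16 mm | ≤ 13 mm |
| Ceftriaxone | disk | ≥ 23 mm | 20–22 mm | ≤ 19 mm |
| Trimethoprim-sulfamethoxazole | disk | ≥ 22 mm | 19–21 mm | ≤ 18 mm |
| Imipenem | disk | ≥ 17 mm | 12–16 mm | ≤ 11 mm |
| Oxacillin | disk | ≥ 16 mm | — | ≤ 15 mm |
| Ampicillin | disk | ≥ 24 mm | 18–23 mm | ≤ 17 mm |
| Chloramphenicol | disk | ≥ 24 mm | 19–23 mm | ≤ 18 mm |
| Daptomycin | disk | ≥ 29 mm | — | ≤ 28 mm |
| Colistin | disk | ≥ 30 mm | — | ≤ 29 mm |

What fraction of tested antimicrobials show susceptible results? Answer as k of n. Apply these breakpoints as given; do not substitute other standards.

3 of 8

Ampicillin 22 mm: in 18–23 mm ⇒ I
Daptomycin: 34 mm is ≥ 29 mm → S
Aztreonam: 24 mm is ≥ 17 mm → S
Rifampin (18 mm) in 15–19 mm → Intermediate
Imipenem: 11 mm is ≤ 11 mm ⇒ resistant
Oxacillin 13 mm: ≤ 15 mm → Resistant
Ceftriaxone 23 mm: ≥ 23 mm — Susceptible
Chloramphenicol: 19 mm is in 19–23 mm ⇒ I
Susceptible: 3/8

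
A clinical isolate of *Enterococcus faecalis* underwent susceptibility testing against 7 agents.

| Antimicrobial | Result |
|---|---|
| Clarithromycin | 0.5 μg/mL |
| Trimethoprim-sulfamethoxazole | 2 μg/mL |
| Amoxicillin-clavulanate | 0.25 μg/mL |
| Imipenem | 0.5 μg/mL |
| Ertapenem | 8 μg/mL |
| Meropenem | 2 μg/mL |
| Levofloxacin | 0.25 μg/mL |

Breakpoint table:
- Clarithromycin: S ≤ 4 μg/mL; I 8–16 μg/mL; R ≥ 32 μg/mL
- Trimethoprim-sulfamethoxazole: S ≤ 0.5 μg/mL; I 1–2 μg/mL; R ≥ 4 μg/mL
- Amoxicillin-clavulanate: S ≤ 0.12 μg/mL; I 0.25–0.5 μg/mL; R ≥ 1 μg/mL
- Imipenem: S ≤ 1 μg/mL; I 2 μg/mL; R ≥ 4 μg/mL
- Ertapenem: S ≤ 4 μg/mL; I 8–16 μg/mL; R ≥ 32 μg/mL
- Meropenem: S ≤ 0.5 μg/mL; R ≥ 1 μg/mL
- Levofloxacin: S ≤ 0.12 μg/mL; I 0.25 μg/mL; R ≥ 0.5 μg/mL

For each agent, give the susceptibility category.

S, I, I, S, I, R, I

Clarithromycin 0.5 μg/mL: ≤ 4 μg/mL — Susceptible
Trimethoprim-sulfamethoxazole: 2 μg/mL is in 1–2 μg/mL ⇒ Intermediate
Amoxicillin-clavulanate: 0.25 μg/mL is in 0.25–0.5 μg/mL ⇒ intermediate
Imipenem: 0.5 μg/mL is ≤ 1 μg/mL ⇒ S
Ertapenem 8 μg/mL: in 8–16 μg/mL → I
Meropenem: 2 μg/mL is ≥ 1 μg/mL — R
Levofloxacin: 0.25 μg/mL is = 0.25 μg/mL ⇒ intermediate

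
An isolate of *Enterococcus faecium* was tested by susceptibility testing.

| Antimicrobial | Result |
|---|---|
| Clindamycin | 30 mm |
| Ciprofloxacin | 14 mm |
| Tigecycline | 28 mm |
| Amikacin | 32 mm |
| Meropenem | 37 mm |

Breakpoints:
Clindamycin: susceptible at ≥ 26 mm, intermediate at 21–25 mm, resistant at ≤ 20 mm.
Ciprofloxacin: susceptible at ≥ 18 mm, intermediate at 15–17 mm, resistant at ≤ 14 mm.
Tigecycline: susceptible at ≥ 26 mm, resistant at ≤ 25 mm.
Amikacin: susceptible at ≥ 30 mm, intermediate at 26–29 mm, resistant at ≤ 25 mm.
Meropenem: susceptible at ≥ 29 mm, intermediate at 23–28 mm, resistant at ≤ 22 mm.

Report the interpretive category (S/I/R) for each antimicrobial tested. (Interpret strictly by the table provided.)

S, R, S, S, S

Clindamycin 30 mm: ≥ 26 mm ⇒ Susceptible
Ciprofloxacin 14 mm: ≤ 14 mm ⇒ Resistant
Tigecycline 28 mm: ≥ 26 mm → Susceptible
Amikacin (32 mm) ≥ 30 mm — S
Meropenem 37 mm: ≥ 29 mm — susceptible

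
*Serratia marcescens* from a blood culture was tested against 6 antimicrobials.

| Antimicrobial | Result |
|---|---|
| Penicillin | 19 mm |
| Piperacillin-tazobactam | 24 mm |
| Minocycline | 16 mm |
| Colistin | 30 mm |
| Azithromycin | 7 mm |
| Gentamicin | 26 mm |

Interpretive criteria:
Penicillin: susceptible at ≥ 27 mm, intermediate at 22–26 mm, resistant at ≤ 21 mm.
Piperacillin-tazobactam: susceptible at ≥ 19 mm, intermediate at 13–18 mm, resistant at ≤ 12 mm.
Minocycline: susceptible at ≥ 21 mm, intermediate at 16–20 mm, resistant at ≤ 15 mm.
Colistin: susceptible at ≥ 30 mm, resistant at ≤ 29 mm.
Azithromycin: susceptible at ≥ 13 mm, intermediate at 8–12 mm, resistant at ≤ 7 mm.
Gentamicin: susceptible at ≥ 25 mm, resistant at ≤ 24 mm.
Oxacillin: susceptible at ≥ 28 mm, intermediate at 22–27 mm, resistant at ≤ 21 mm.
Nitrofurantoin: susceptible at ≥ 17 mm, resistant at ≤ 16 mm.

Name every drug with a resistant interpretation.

penicillin, azithromycin

Penicillin (19 mm) ≤ 21 mm → Resistant
Piperacillin-tazobactam: 24 mm is ≥ 19 mm — Susceptible
Minocycline: 16 mm is in 16–20 mm — intermediate
Colistin 30 mm: ≥ 30 mm ⇒ susceptible
Azithromycin (7 mm) ≤ 7 mm ⇒ Resistant
Gentamicin (26 mm) ≥ 25 mm → Susceptible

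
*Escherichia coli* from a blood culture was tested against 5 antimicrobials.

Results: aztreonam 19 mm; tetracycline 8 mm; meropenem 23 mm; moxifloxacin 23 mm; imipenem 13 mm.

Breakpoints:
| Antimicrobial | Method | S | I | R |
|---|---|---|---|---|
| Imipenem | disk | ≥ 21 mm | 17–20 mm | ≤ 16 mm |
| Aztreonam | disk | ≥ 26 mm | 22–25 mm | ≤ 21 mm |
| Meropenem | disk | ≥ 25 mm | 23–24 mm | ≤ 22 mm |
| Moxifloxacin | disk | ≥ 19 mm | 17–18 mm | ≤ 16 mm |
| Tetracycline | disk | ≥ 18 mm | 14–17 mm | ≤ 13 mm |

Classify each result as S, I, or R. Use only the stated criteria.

R, R, I, S, R

Aztreonam (19 mm) ≤ 21 mm ⇒ resistant
Tetracycline (8 mm) ≤ 13 mm → Resistant
Meropenem 23 mm: in 23–24 mm ⇒ I
Moxifloxacin: 23 mm is ≥ 19 mm → Susceptible
Imipenem 13 mm: ≤ 16 mm → Resistant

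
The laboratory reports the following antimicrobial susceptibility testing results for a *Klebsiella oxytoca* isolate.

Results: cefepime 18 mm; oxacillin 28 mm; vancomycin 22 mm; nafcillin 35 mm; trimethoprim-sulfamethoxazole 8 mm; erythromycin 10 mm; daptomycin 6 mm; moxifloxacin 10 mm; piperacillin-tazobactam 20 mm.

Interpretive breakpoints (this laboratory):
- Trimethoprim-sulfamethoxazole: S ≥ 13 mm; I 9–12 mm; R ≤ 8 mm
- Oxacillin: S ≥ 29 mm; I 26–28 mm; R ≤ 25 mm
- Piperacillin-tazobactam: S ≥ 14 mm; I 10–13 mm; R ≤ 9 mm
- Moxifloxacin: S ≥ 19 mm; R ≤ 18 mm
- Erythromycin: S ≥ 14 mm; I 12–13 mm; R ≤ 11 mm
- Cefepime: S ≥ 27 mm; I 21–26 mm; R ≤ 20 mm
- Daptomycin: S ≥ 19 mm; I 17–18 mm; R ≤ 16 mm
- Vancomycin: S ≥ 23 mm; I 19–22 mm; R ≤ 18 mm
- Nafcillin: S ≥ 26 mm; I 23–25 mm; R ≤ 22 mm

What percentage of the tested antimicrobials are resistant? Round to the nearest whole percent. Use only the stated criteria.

Cefepime (18 mm) ≤ 20 mm → Resistant
Oxacillin (28 mm) in 26–28 mm → I
Vancomycin: 22 mm is in 19–22 mm — intermediate
Nafcillin 35 mm: ≥ 26 mm → susceptible
Trimethoprim-sulfamethoxazole 8 mm: ≤ 8 mm → R
Erythromycin: 10 mm is ≤ 11 mm — R
Daptomycin (6 mm) ≤ 16 mm — Resistant
Moxifloxacin 10 mm: ≤ 18 mm → Resistant
Piperacillin-tazobactam 20 mm: ≥ 14 mm → S
Resistant: 5/9

56%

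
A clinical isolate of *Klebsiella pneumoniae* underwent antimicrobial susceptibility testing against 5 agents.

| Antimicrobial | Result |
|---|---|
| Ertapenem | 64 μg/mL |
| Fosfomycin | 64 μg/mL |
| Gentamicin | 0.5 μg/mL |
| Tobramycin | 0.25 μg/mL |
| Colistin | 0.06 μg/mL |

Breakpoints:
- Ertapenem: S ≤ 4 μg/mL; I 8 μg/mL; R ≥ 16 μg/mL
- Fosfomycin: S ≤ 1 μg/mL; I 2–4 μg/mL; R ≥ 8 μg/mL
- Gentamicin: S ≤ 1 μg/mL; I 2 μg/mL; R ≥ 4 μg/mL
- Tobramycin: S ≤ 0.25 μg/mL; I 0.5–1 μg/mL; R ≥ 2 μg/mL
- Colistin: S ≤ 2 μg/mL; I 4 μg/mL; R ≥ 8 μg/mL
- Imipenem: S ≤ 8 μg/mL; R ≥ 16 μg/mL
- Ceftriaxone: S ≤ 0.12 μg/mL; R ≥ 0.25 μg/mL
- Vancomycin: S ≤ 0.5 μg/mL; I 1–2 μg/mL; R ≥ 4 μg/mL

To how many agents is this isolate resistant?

2

Ertapenem 64 μg/mL: ≥ 16 μg/mL ⇒ resistant
Fosfomycin (64 μg/mL) ≥ 8 μg/mL — resistant
Gentamicin (0.5 μg/mL) ≤ 1 μg/mL → Susceptible
Tobramycin: 0.25 μg/mL is ≤ 0.25 μg/mL → susceptible
Colistin 0.06 μg/mL: ≤ 2 μg/mL → susceptible
Resistant: 2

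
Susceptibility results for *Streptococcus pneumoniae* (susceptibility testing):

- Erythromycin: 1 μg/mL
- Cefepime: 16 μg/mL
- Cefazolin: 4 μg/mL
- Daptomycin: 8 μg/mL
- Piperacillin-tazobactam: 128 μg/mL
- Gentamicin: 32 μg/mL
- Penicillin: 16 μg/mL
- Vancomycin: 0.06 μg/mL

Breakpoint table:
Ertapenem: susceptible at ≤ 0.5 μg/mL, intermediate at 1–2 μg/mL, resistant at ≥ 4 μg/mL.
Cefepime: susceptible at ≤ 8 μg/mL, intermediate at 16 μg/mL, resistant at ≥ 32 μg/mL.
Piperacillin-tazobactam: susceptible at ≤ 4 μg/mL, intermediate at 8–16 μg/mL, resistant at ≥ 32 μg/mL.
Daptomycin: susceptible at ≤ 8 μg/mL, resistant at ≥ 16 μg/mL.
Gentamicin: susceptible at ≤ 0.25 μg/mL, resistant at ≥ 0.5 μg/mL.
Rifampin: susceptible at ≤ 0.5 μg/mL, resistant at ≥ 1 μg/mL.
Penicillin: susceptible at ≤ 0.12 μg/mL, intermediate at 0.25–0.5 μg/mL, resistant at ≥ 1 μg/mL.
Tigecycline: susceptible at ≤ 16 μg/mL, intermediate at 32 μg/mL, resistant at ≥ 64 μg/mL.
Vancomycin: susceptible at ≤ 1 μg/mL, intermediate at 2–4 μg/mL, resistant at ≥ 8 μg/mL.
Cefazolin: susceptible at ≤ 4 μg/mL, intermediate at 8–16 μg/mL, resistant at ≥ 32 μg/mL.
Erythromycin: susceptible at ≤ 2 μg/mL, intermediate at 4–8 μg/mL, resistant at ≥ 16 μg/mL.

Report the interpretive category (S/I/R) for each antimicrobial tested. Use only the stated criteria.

S, I, S, S, R, R, R, S

Erythromycin: 1 μg/mL is ≤ 2 μg/mL → susceptible
Cefepime: 16 μg/mL is = 16 μg/mL ⇒ Intermediate
Cefazolin: 4 μg/mL is ≤ 4 μg/mL — Susceptible
Daptomycin: 8 μg/mL is ≤ 8 μg/mL ⇒ susceptible
Piperacillin-tazobactam (128 μg/mL) ≥ 32 μg/mL ⇒ R
Gentamicin: 32 μg/mL is ≥ 0.5 μg/mL → R
Penicillin (16 μg/mL) ≥ 1 μg/mL ⇒ R
Vancomycin (0.06 μg/mL) ≤ 1 μg/mL ⇒ susceptible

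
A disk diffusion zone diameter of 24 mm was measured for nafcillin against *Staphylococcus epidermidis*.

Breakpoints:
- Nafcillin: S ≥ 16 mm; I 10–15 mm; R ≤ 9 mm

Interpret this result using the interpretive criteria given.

Susceptible

Nafcillin 24 mm: ≥ 16 mm → S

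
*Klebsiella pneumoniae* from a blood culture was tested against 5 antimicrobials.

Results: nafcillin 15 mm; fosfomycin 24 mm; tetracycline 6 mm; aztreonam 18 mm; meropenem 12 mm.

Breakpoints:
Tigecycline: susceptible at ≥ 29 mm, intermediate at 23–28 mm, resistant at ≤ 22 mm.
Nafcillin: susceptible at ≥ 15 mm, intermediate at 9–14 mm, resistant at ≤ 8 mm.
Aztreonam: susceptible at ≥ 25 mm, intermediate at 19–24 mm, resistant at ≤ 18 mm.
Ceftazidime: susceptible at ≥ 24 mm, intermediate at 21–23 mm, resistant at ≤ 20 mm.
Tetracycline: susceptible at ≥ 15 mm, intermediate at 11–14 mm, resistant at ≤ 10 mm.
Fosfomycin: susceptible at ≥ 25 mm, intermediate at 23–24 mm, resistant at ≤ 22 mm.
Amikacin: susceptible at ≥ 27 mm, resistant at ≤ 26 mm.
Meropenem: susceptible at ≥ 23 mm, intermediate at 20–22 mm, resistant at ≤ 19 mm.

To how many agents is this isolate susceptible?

1

Nafcillin: 15 mm is ≥ 15 mm — Susceptible
Fosfomycin: 24 mm is in 23–24 mm ⇒ Intermediate
Tetracycline 6 mm: ≤ 10 mm → Resistant
Aztreonam 18 mm: ≤ 18 mm — resistant
Meropenem: 12 mm is ≤ 19 mm ⇒ resistant
Susceptible: 1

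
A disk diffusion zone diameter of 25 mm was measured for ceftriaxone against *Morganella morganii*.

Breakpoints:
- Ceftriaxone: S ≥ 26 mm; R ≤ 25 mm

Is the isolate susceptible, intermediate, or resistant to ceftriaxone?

R

Ceftriaxone (25 mm) ≤ 25 mm — Resistant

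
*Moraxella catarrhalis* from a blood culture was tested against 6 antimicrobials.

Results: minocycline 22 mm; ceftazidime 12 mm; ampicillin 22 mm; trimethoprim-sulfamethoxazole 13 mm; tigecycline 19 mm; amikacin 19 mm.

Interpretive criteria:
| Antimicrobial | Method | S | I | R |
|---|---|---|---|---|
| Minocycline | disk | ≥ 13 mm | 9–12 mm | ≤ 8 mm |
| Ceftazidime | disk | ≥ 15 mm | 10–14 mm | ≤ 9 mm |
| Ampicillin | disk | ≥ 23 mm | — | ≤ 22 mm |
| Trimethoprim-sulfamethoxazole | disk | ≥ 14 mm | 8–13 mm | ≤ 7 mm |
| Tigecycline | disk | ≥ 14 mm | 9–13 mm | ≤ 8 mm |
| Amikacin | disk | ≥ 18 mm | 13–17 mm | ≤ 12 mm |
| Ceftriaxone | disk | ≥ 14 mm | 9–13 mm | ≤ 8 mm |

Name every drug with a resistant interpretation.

ampicillin

Minocycline 22 mm: ≥ 13 mm — Susceptible
Ceftazidime: 12 mm is in 10–14 mm → intermediate
Ampicillin (22 mm) ≤ 22 mm ⇒ R
Trimethoprim-sulfamethoxazole (13 mm) in 8–13 mm → intermediate
Tigecycline (19 mm) ≥ 14 mm ⇒ susceptible
Amikacin: 19 mm is ≥ 18 mm ⇒ susceptible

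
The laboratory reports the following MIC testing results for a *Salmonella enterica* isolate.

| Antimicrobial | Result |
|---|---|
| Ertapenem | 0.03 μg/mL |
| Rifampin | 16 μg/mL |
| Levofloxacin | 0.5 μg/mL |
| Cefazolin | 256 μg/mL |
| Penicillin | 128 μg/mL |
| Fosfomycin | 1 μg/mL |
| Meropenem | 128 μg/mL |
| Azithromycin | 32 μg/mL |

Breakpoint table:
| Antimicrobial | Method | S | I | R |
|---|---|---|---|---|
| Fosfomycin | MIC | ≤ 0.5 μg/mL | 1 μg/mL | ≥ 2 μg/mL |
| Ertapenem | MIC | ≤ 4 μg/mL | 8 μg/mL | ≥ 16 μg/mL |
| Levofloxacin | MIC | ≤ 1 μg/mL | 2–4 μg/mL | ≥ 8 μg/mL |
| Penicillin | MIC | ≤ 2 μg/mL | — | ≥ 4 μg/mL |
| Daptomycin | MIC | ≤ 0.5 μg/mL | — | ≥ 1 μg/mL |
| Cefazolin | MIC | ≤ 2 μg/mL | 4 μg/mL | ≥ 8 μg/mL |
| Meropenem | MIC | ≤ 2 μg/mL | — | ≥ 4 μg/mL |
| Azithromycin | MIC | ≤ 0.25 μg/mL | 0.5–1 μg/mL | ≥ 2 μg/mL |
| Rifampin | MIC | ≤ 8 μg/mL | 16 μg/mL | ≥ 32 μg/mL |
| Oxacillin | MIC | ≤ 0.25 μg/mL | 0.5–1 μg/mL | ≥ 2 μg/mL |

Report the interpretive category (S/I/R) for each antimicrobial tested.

S, I, S, R, R, I, R, R

Ertapenem 0.03 μg/mL: ≤ 4 μg/mL ⇒ S
Rifampin: 16 μg/mL is = 16 μg/mL — Intermediate
Levofloxacin 0.5 μg/mL: ≤ 1 μg/mL → S
Cefazolin 256 μg/mL: ≥ 8 μg/mL ⇒ resistant
Penicillin (128 μg/mL) ≥ 4 μg/mL — Resistant
Fosfomycin 1 μg/mL: = 1 μg/mL → Intermediate
Meropenem: 128 μg/mL is ≥ 4 μg/mL — resistant
Azithromycin: 32 μg/mL is ≥ 2 μg/mL → resistant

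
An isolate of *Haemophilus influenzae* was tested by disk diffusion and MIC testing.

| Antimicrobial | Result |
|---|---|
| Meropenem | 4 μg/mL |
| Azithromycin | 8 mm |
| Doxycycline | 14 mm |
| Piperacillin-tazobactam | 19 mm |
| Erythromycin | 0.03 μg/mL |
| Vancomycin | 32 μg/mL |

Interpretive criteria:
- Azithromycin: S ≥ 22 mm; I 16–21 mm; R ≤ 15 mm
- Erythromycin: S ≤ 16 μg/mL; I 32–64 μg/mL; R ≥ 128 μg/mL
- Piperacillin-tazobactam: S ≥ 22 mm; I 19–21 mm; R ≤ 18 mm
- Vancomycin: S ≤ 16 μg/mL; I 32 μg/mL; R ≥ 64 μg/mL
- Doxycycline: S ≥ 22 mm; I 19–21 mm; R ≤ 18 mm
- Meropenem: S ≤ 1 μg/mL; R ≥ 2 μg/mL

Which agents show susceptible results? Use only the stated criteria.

erythromycin

Meropenem (4 μg/mL) ≥ 2 μg/mL — R
Azithromycin (8 mm) ≤ 15 mm — resistant
Doxycycline 14 mm: ≤ 18 mm ⇒ resistant
Piperacillin-tazobactam 19 mm: in 19–21 mm → intermediate
Erythromycin (0.03 μg/mL) ≤ 16 μg/mL — S
Vancomycin (32 μg/mL) = 32 μg/mL → intermediate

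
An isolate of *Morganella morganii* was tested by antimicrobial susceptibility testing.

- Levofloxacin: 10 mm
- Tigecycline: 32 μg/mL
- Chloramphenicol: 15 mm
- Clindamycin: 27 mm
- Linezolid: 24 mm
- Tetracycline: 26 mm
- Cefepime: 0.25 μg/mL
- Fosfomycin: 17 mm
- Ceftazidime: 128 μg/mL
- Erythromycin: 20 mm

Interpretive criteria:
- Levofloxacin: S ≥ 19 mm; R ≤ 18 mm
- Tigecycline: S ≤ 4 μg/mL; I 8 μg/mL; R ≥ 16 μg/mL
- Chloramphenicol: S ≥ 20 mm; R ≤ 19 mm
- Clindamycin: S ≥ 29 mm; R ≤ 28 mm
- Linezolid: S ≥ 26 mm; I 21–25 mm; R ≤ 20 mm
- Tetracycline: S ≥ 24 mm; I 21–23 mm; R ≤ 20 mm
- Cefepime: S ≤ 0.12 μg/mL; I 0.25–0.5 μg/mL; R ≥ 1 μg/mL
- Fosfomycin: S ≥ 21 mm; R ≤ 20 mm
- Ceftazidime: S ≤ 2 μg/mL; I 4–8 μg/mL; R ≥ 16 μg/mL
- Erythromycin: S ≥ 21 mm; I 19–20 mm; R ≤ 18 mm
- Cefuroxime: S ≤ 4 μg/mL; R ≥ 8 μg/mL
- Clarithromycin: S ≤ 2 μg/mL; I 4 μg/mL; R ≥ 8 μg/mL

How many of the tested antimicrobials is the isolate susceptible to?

1

Levofloxacin 10 mm: ≤ 18 mm — resistant
Tigecycline 32 μg/mL: ≥ 16 μg/mL — R
Chloramphenicol 15 mm: ≤ 19 mm — Resistant
Clindamycin 27 mm: ≤ 28 mm → resistant
Linezolid 24 mm: in 21–25 mm ⇒ I
Tetracycline 26 mm: ≥ 24 mm ⇒ S
Cefepime (0.25 μg/mL) in 0.25–0.5 μg/mL — I
Fosfomycin (17 mm) ≤ 20 mm — resistant
Ceftazidime (128 μg/mL) ≥ 16 μg/mL — R
Erythromycin: 20 mm is in 19–20 mm — intermediate
Susceptible: 1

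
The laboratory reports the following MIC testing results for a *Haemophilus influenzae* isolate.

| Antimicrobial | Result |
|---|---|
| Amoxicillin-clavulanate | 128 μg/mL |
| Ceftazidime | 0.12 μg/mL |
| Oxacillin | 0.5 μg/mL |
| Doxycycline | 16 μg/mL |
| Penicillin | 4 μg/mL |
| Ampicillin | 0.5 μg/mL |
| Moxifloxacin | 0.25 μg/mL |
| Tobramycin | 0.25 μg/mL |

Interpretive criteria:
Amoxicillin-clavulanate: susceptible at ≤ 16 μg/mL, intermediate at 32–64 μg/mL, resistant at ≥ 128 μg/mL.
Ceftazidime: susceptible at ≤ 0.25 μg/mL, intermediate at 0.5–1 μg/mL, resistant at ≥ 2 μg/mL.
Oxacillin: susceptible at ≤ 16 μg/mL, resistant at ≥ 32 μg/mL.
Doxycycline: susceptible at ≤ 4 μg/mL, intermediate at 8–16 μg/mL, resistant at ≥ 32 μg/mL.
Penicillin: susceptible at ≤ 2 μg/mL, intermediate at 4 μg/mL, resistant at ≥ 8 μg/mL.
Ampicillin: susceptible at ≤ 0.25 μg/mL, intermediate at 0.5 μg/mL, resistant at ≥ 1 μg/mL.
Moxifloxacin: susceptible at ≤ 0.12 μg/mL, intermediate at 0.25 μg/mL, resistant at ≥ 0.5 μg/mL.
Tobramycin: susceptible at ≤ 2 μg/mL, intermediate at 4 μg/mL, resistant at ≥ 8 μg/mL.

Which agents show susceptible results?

Amoxicillin-clavulanate: 128 μg/mL is ≥ 128 μg/mL — Resistant
Ceftazidime 0.12 μg/mL: ≤ 0.25 μg/mL ⇒ Susceptible
Oxacillin (0.5 μg/mL) ≤ 16 μg/mL → S
Doxycycline 16 μg/mL: in 8–16 μg/mL ⇒ Intermediate
Penicillin 4 μg/mL: = 4 μg/mL ⇒ Intermediate
Ampicillin (0.5 μg/mL) = 0.5 μg/mL — Intermediate
Moxifloxacin 0.25 μg/mL: = 0.25 μg/mL — intermediate
Tobramycin 0.25 μg/mL: ≤ 2 μg/mL — susceptible

ceftazidime, oxacillin, tobramycin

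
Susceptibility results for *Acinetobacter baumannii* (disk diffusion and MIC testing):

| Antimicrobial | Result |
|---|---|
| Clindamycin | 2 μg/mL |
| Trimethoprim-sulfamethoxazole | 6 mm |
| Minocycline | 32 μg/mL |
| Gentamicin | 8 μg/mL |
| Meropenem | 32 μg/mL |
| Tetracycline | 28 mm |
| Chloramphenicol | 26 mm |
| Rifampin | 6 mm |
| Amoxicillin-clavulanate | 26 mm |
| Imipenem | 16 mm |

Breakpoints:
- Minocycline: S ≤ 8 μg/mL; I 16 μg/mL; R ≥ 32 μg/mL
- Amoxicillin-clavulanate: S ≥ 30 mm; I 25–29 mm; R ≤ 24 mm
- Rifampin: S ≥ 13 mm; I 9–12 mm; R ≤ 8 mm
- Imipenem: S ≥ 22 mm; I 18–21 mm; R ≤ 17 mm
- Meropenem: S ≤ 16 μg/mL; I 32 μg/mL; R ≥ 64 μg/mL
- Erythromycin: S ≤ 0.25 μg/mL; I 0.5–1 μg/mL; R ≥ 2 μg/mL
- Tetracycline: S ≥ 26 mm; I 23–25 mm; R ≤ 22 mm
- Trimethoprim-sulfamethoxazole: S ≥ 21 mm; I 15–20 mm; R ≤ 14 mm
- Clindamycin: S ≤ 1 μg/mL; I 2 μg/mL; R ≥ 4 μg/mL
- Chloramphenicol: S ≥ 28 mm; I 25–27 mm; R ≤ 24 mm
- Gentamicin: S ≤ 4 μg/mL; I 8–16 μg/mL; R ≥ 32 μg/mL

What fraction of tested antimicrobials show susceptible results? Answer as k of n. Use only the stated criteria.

Clindamycin 2 μg/mL: = 2 μg/mL — intermediate
Trimethoprim-sulfamethoxazole 6 mm: ≤ 14 mm ⇒ resistant
Minocycline: 32 μg/mL is ≥ 32 μg/mL ⇒ R
Gentamicin (8 μg/mL) in 8–16 μg/mL ⇒ intermediate
Meropenem 32 μg/mL: = 32 μg/mL ⇒ intermediate
Tetracycline: 28 mm is ≥ 26 mm — Susceptible
Chloramphenicol (26 mm) in 25–27 mm → Intermediate
Rifampin: 6 mm is ≤ 8 mm ⇒ R
Amoxicillin-clavulanate: 26 mm is in 25–29 mm — I
Imipenem 16 mm: ≤ 17 mm → resistant
Susceptible: 1/10

1 of 10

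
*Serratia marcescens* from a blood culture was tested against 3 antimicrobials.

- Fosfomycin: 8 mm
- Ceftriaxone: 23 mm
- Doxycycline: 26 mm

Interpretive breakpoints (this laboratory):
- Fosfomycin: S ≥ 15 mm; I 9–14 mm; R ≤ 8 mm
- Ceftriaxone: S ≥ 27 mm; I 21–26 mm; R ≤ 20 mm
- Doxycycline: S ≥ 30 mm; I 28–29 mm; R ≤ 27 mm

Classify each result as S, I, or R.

Fosfomycin: 8 mm is ≤ 8 mm → resistant
Ceftriaxone: 23 mm is in 21–26 mm ⇒ I
Doxycycline: 26 mm is ≤ 27 mm — R

R, I, R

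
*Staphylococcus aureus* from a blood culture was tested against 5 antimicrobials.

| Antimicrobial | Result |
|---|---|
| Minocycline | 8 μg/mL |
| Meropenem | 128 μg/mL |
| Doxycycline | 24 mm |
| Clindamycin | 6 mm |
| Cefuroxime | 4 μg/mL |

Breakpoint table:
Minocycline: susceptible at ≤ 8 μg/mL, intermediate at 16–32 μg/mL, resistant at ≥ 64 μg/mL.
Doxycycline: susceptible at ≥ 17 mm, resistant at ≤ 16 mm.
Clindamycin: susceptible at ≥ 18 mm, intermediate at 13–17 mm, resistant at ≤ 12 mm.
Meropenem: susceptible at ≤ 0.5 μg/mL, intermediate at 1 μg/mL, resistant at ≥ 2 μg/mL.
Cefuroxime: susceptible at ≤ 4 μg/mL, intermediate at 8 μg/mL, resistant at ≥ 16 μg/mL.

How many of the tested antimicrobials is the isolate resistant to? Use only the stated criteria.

2

Minocycline 8 μg/mL: ≤ 8 μg/mL — S
Meropenem: 128 μg/mL is ≥ 2 μg/mL — R
Doxycycline 24 mm: ≥ 17 mm ⇒ susceptible
Clindamycin 6 mm: ≤ 12 mm — Resistant
Cefuroxime (4 μg/mL) ≤ 4 μg/mL → Susceptible
Resistant: 2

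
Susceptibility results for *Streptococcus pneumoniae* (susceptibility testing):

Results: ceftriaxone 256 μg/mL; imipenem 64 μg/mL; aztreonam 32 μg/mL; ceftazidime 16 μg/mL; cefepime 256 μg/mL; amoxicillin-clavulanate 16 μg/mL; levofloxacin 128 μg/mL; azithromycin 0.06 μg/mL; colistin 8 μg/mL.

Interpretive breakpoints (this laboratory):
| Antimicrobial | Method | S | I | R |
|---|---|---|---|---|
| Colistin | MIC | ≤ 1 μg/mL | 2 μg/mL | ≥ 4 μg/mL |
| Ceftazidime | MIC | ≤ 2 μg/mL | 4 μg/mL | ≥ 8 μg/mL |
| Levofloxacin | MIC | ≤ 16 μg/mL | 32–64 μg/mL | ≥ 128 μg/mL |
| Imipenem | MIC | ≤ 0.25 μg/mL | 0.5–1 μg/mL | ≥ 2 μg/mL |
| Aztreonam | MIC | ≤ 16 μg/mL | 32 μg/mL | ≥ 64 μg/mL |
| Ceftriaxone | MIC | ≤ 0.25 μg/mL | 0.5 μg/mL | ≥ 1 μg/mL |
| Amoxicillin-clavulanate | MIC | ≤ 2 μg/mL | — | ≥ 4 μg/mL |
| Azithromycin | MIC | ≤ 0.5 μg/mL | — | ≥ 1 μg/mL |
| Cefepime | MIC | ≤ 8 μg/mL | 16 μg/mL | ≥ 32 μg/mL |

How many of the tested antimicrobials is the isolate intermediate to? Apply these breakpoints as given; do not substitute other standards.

Ceftriaxone 256 μg/mL: ≥ 1 μg/mL — resistant
Imipenem (64 μg/mL) ≥ 2 μg/mL — resistant
Aztreonam (32 μg/mL) = 32 μg/mL ⇒ intermediate
Ceftazidime: 16 μg/mL is ≥ 8 μg/mL → Resistant
Cefepime: 256 μg/mL is ≥ 32 μg/mL — R
Amoxicillin-clavulanate (16 μg/mL) ≥ 4 μg/mL → resistant
Levofloxacin: 128 μg/mL is ≥ 128 μg/mL ⇒ Resistant
Azithromycin: 0.06 μg/mL is ≤ 0.5 μg/mL ⇒ S
Colistin (8 μg/mL) ≥ 4 μg/mL — Resistant
Intermediate: 1

1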